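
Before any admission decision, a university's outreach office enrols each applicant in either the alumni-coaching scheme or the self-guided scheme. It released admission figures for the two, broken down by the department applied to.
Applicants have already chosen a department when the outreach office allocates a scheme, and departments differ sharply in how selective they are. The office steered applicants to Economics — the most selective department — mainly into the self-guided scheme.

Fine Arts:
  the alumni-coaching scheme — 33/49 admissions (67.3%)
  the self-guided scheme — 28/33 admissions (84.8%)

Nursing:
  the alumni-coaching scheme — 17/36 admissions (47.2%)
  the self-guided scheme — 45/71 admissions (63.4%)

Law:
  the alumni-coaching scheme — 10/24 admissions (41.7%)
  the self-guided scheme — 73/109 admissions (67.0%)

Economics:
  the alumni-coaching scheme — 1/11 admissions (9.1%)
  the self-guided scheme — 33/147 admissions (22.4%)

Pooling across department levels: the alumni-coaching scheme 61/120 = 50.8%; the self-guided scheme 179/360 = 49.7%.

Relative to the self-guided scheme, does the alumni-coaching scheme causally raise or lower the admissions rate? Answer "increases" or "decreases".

decreases

Since department is a pre-existing factor (not a product of the outreach scheme) and it affects the outcome on its own, it is a confounder. The stratified rates, not the pooled rate, identify the causal effect.
Within each level — Fine Arts: 67.3% vs 84.8%; Nursing: 47.2% vs 63.4%; Law: 41.7% vs 67.0%; Economics: 9.1% vs 22.4% — the self-guided scheme is higher every time.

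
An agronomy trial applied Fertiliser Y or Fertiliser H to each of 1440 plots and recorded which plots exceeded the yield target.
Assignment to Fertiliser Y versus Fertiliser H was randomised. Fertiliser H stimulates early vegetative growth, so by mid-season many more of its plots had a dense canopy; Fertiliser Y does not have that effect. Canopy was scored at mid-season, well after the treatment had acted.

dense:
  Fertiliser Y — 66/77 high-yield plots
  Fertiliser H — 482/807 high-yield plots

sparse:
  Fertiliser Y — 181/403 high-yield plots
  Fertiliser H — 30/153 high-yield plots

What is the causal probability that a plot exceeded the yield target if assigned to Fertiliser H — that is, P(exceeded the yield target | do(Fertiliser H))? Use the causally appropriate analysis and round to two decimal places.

Fertiliser Y is higher inside every mid-season canopy stratum but Fertiliser H is higher in aggregate. Whether to stratify depends on how mid-season canopy relates to the fertiliser.
Mid-season canopy is recorded after the fertiliser and is itself shifted by it — it sits on the causal path from fertiliser to outcome. Conditioning on a mediator would strip out part of the effect we want; the pooled comparison gives the total causal effect.
So P(outcome | do(Fertiliser H)) is just the pooled rate for Fertiliser H: 512/960 = 0.533.

0.53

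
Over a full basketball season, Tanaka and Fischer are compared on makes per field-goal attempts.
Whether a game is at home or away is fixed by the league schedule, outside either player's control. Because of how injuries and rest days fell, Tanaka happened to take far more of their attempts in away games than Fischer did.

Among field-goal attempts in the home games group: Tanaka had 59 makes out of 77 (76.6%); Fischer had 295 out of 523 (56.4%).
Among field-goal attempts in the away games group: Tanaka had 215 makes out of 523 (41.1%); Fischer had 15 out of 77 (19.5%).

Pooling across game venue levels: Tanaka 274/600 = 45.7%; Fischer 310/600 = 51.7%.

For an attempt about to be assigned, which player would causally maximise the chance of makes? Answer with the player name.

Tanaka

Game venue is set before the player has any effect — it is not caused by the player — and it independently drives the outcome. That makes it a confounder, so the causal comparison is within game venue levels.
Within each level — home games: 76.6% vs 56.4%; away games: 41.1% vs 19.5% — Tanaka is higher every time.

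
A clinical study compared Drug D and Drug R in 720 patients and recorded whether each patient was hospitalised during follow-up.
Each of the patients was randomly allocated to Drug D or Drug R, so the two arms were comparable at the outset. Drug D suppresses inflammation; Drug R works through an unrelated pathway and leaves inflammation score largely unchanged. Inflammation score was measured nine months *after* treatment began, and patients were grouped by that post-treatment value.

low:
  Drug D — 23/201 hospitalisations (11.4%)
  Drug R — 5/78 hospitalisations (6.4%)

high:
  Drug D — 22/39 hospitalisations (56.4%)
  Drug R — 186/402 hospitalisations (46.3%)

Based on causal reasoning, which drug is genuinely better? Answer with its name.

Drug D

The stratified and pooled comparisons disagree (Drug R wins within each inflammation score; Drug D wins overall), so the answer turns on the causal role of inflammation score.
The distribution of inflammation score is itself part of what the drug does — it is an intermediate outcome. Holding it fixed would remove that part of the effect; the total effect is the pooled difference.
Pooled: Drug D 18.8% vs Drug R 39.8%; Drug D is lower overall.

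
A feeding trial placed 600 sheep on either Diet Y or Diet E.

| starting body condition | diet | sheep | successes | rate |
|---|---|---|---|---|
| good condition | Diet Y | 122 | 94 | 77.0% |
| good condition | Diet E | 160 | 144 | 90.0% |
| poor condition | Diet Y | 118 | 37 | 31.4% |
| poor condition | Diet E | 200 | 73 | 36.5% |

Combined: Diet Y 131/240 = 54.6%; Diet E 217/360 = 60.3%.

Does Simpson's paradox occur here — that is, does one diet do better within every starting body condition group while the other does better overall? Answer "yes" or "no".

Within each starting body condition level (good condition 77.0% vs 90.0%; poor condition 31.4% vs 36.5%), Diet E has the higher rate every time. Pooled: 54.6% vs 60.3% — Diet E has the higher rate overall. They agree.

no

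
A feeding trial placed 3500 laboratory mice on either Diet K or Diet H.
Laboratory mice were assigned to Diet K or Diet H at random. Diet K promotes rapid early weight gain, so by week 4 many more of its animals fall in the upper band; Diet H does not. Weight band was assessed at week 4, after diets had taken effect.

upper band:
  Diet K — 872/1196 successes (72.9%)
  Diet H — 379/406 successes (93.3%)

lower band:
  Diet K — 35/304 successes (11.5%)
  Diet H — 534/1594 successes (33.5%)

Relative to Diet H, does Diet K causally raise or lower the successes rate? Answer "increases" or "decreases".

increases

Stratifying would compare diets among laboratory mice the diets themselves sorted into week-4 weight band groups — a form of selection on an intermediate. The unconditioned pooled rates give the total causal effect.
Pooled: Diet K 60.5% vs Diet H 45.6%; Diet K is higher overall.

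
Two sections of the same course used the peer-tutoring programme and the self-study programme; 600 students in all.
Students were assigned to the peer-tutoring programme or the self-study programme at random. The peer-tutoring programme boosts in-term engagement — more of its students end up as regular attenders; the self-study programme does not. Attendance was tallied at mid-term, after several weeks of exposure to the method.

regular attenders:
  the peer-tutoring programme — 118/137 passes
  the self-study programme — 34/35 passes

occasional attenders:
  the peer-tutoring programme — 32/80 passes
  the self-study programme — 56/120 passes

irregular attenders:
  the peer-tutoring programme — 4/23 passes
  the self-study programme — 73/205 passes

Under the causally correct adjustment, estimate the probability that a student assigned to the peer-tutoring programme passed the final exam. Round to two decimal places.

Within every mid-term attendance level the self-study programme has the higher rate, yet pooled the peer-tutoring programme does — Simpson's reversal.
Mid-term attendance is recorded after the teaching method and is itself shifted by it — it sits on the causal path from teaching method to outcome. Conditioning on a mediator would strip out part of the effect we want; the pooled comparison gives the total causal effect.
So P(outcome | do(the peer-tutoring programme)) is just the pooled rate for the peer-tutoring programme: 154/240 = 0.642.

0.64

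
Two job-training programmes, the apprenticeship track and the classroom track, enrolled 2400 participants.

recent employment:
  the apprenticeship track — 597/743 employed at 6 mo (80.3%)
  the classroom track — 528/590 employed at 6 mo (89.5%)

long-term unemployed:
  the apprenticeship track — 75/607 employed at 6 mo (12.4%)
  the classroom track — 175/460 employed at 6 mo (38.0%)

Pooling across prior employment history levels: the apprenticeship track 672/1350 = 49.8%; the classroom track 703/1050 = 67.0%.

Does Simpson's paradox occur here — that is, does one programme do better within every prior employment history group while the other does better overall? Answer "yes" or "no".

no

Within each prior employment history level (recent employment 80.3% vs 89.5%; long-term unemployed 12.4% vs 38.0%), the classroom track has the higher rate every time. Pooled: 49.8% vs 67.0% — the classroom track has the higher rate overall. They agree.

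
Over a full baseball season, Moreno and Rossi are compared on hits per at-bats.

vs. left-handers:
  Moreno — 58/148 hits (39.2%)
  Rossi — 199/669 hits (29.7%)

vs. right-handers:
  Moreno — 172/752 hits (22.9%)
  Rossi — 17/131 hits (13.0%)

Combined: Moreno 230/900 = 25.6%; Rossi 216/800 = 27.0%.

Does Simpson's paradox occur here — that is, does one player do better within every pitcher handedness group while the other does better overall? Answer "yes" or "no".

Within each pitcher handedness level (vs. left-handers 39.2% vs 29.7%; vs. right-handers 22.9% vs 13.0%), Moreno has the higher rate every time. Pooled: 25.6% vs 27.0% — Rossi has the higher rate overall. The two comparisons disagree.

yes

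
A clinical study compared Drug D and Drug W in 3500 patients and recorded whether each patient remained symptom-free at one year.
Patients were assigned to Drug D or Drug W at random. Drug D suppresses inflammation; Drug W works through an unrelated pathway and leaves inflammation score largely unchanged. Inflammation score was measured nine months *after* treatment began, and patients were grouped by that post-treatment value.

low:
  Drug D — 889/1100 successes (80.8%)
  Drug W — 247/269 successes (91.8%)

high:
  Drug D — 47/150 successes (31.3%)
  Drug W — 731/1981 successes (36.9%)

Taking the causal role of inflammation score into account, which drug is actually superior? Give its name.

Drug D

The distribution of inflammation score is itself part of what the drug does — it is an intermediate outcome. Holding it fixed would remove that part of the effect; the total effect is the pooled difference.
Pooled: Drug D 74.9% vs Drug W 43.5%; Drug D is higher overall.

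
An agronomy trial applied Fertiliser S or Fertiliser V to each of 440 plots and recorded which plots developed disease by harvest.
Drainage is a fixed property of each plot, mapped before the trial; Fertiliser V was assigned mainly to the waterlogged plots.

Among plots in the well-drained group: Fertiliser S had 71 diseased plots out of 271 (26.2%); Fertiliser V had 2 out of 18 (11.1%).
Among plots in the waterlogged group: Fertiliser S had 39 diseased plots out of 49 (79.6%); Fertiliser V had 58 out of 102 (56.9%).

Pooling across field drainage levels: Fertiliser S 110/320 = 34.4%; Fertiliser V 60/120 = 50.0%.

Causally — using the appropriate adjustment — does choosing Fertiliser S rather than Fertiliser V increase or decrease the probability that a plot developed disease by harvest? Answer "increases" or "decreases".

increases

The stratified and pooled comparisons disagree (Fertiliser V wins within each field drainage; Fertiliser S wins overall), so the answer turns on the causal role of field drainage.
Field drainage is set before the fertiliser has any effect — it is not caused by the fertiliser — and it independently drives the outcome. That makes it a confounder, so the causal comparison is within field drainage levels.
Within each level — well-drained: 26.2% vs 11.1%; waterlogged: 79.6% vs 56.9% — Fertiliser V is lower every time.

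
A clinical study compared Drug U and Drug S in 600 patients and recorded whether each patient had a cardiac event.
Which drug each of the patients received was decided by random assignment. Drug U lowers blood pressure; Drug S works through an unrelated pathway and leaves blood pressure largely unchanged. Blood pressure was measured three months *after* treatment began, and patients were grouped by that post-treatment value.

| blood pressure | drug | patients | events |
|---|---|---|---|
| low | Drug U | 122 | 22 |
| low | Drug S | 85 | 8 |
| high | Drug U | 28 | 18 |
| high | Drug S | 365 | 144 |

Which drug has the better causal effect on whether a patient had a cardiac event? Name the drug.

The distribution of blood pressure is itself part of what the drug does — it is an intermediate outcome. Holding it fixed would remove that part of the effect; the total effect is the pooled difference.
Pooled: Drug U 26.7% vs Drug S 33.8%; Drug U is lower overall.

Drug U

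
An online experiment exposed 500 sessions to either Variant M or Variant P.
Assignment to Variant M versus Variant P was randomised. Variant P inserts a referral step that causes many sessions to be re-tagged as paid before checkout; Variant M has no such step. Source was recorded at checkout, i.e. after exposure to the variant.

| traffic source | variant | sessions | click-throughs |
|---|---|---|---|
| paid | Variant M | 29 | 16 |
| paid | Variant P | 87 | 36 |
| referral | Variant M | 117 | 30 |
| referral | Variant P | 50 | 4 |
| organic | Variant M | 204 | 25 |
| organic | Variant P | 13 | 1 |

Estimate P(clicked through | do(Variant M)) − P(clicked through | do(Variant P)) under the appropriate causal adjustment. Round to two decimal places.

Because the variant influences traffic source, traffic source is a post-treatment mediator, not a confounder. Stratifying on it would bias the estimate; the causal effect is the crude pooled difference.
The causal difference is the pooled difference: 0.203 − 0.273 = -0.070.

-0.07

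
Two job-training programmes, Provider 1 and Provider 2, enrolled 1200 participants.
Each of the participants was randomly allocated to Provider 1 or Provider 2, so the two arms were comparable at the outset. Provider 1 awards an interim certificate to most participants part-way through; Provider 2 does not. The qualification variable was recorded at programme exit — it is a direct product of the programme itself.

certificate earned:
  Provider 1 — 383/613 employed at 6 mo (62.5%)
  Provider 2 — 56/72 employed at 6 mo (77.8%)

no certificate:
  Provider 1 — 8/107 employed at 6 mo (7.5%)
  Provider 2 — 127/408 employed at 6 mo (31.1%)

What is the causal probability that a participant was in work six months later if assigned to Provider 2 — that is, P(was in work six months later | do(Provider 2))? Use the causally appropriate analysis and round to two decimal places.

0.38

The distribution of qualification attained during the programme is itself part of what the programme does — it is an intermediate outcome. Holding it fixed would remove that part of the effect; the total effect is the pooled difference.
So P(outcome | do(Provider 2)) is just the pooled rate for Provider 2: 183/480 = 0.381.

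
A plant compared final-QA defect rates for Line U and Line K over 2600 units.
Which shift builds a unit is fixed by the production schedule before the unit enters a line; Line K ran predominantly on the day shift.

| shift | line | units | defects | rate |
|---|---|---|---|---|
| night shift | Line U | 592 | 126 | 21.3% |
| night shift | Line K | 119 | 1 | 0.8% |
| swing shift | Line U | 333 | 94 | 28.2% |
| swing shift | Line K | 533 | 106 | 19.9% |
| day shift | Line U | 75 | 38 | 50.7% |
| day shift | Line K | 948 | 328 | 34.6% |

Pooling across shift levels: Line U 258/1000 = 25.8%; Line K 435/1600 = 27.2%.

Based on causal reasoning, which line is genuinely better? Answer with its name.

The stratified and pooled comparisons disagree (Line K wins within each shift; Line U wins overall), so the answer turns on the causal role of shift.
Shift differs across lines for reasons unrelated to any effect of the line itself, and it separately predicts the outcome — a classic confounder. We must compare within shift levels.
Within each level — night shift: 21.3% vs 0.8%; swing shift: 28.2% vs 19.9%; day shift: 50.7% vs 34.6% — Line K is lower every time.

Line K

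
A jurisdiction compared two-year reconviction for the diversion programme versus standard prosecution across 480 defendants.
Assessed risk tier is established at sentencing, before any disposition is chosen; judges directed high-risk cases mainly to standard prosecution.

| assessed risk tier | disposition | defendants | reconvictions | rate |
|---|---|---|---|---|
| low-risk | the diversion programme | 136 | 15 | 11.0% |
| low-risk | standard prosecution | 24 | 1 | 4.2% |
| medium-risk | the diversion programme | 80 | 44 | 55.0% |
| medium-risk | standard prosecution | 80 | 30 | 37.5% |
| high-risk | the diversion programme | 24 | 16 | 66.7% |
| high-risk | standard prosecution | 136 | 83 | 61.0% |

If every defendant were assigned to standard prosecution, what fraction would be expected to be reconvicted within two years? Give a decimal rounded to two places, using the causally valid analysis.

0.34

Assessed risk tier differs across dispositions for reasons unrelated to any effect of the disposition itself, and it separately predicts the outcome — a classic confounder. We must compare within assessed risk tier levels.
Standardising standard prosecution to the population assessed risk tier mix: 0.333·1/24 + 0.333·30/80 + 0.333·83/136 = 0.342.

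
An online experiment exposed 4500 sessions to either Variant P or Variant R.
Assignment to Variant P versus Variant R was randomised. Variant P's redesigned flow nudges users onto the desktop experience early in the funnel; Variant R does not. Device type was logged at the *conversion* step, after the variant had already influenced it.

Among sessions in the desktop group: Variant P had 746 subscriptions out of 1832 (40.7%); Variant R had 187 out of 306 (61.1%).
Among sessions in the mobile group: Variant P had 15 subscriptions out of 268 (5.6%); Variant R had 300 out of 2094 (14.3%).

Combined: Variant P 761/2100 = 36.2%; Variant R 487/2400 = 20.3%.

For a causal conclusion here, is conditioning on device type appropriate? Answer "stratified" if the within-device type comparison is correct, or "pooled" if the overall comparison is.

pooled

Within every device type level Variant R has the higher rate, yet pooled Variant P does — Simpson's reversal.
Device type lies on the pathway variant → device type → outcome, so adjusting for it blocks the indirect effect. For the total causal effect of variant, use the unadjusted pooled rates.
Pooled: Variant P 36.2% vs Variant R 20.3%; Variant P is higher overall.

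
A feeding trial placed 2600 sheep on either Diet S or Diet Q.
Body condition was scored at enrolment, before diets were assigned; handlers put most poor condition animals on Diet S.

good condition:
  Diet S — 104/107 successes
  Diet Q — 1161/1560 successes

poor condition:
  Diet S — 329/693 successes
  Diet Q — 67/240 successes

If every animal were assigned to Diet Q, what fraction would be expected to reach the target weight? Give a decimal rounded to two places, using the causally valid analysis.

0.58

Diet S is higher inside every starting body condition stratum but Diet Q is higher in aggregate. Whether to stratify depends on how starting body condition relates to the diet.
Nothing the diet does changes starting body condition; the imbalance is an allocation artefact. With starting body condition also predicting the outcome, the pooled figure is confounded, and the within-stratum comparison is the causal one.
Standardising Diet Q to the population starting body condition mix: 0.641·1161/1560 + 0.359·67/240 = 0.577.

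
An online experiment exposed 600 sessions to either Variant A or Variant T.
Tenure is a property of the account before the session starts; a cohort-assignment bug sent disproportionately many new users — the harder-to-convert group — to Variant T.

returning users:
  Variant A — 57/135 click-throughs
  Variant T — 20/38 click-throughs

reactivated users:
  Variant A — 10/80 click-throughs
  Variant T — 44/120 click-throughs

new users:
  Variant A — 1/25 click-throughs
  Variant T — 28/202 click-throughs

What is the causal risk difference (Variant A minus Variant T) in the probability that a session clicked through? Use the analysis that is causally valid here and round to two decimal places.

-0.15

The user tenure-specific comparison favours Variant T throughout, but the pooled figures favour Variant A. The question is whether to condition on user tenure.
User tenure differs across variants for reasons unrelated to any effect of the variant itself, and it separately predicts the outcome — a classic confounder. We must compare within user tenure levels.
Adjusting over the population distribution of user tenure: 0.288·(0.422−0.526) + 0.333·(0.125−0.367) + 0.378·(0.040−0.139) = -0.148.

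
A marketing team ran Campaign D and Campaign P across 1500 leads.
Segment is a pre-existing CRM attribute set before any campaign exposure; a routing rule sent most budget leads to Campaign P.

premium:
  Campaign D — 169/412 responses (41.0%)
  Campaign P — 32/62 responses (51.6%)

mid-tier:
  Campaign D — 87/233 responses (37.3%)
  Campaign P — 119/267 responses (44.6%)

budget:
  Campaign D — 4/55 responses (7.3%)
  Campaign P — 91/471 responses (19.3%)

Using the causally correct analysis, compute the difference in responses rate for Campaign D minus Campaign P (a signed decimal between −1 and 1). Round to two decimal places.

Within every customer segment level Campaign P has the higher rate, yet pooled Campaign D does — Simpson's reversal.
The imbalance in customer segment arose from how leads were allocated, not from anything the campaign did; and customer segment independently affects the outcome. The pooled gap is confounded — condition on customer segment.
Adjusting over the population distribution of customer segment: 0.316·(0.410−0.516) + 0.333·(0.373−0.446) + 0.351·(0.073−0.193) = -0.100.

-0.10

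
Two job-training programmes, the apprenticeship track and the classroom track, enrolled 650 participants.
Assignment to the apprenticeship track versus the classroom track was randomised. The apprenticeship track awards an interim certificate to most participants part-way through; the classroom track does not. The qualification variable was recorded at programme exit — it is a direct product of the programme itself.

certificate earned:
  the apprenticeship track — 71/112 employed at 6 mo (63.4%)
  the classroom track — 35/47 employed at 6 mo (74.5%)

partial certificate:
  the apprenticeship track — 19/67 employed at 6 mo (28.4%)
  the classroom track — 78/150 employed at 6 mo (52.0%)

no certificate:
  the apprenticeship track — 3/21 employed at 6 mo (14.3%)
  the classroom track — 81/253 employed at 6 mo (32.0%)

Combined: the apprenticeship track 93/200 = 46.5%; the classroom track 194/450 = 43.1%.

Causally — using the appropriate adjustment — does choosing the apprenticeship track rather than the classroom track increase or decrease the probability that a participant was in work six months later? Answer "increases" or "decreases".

increases

The qualification attained during the programme-specific comparison favours the classroom track throughout, but the pooled figures favour the apprenticeship track. The question is whether to condition on qualification attained during the programme.
The distribution of qualification attained during the programme is itself part of what the programme does — it is an intermediate outcome. Holding it fixed would remove that part of the effect; the total effect is the pooled difference.
Pooled: the apprenticeship track 46.5% vs the classroom track 43.1%; the apprenticeship track is higher overall.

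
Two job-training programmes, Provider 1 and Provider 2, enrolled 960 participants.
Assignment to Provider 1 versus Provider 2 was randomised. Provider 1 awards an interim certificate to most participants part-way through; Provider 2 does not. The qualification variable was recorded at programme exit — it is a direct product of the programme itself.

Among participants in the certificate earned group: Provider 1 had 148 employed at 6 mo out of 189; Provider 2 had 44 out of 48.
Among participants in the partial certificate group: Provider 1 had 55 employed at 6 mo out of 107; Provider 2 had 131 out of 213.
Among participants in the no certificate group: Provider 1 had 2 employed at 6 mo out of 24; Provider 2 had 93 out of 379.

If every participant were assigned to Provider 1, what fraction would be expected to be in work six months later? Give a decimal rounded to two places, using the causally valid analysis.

Because the programme influences qualification attained during the programme, qualification attained during the programme is a post-treatment mediator, not a confounder. Stratifying on it would bias the estimate; the causal effect is the crude pooled difference.
So P(outcome | do(Provider 1)) is just the pooled rate for Provider 1: 205/320 = 0.641.

0.64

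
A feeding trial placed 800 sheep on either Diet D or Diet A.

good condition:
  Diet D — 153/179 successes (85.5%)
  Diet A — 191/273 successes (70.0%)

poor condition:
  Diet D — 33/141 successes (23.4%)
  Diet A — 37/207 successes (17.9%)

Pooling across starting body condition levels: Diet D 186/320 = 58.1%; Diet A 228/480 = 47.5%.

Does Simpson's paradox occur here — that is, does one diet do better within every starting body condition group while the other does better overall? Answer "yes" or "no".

no

Within each starting body condition level (good condition 85.5% vs 70.0%; poor condition 23.4% vs 17.9%), Diet D has the higher rate every time. Pooled: 58.1% vs 47.5% — Diet D has the higher rate overall. They agree.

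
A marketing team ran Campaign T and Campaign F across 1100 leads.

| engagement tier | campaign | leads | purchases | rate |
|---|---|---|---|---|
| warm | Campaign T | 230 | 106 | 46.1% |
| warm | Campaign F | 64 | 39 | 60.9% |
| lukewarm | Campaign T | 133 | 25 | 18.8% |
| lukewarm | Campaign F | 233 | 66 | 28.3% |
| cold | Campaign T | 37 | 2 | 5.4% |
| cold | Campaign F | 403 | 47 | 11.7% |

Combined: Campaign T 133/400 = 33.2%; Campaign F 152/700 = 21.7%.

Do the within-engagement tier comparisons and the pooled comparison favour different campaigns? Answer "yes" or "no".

yes

Within each engagement tier level (warm 46.1% vs 60.9%; lukewarm 18.8% vs 28.3%; cold 5.4% vs 11.7%), Campaign F has the higher rate every time. Pooled: 33.2% vs 21.7% — Campaign T has the higher rate overall. The two comparisons disagree.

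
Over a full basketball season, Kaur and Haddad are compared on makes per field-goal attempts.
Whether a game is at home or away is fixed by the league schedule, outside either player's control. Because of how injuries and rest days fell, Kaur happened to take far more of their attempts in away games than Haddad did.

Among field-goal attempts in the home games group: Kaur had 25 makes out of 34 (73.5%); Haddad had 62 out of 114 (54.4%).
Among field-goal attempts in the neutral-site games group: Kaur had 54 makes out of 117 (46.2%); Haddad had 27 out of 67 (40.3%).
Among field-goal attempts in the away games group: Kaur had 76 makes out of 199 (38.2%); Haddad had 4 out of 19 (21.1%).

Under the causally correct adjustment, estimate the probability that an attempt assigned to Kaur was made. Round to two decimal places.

Here game venue is a common cause — it drives both which player a case falls under and the outcome. The crude comparison mixes populations; the stratum-specific rates are the causally relevant ones.
Standardising Kaur to the population game venue mix: 0.269·25/34 + 0.335·54/117 + 0.396·76/199 = 0.504.

0.50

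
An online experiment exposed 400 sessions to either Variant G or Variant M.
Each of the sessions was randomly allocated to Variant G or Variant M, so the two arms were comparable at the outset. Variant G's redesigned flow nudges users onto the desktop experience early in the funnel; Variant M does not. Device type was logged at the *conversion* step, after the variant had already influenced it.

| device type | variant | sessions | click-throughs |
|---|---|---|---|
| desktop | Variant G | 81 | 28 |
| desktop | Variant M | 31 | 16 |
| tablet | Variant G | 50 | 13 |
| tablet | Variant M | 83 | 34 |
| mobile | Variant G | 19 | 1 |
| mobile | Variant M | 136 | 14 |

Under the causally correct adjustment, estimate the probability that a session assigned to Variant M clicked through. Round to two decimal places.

Variant M is higher inside every device type stratum but Variant G is higher in aggregate. Whether to stratify depends on how device type relates to the variant.
Because the variant influences device type, device type is a post-treatment mediator, not a confounder. Stratifying on it would bias the estimate; the causal effect is the crude pooled difference.
So P(outcome | do(Variant M)) is just the pooled rate for Variant M: 64/250 = 0.256.

0.26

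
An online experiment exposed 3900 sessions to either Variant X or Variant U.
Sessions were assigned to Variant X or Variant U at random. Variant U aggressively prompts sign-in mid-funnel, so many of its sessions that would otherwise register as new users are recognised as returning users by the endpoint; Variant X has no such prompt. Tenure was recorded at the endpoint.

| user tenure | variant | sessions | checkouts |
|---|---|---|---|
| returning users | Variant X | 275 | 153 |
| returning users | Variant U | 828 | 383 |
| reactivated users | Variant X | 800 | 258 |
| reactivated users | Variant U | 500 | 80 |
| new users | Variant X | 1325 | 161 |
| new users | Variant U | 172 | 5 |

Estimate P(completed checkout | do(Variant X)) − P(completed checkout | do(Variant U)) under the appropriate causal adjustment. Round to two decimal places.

Because the variant influences user tenure, user tenure is a post-treatment mediator, not a confounder. Stratifying on it would bias the estimate; the causal effect is the crude pooled difference.
The causal difference is the pooled difference: 0.238 − 0.312 = -0.074.

-0.07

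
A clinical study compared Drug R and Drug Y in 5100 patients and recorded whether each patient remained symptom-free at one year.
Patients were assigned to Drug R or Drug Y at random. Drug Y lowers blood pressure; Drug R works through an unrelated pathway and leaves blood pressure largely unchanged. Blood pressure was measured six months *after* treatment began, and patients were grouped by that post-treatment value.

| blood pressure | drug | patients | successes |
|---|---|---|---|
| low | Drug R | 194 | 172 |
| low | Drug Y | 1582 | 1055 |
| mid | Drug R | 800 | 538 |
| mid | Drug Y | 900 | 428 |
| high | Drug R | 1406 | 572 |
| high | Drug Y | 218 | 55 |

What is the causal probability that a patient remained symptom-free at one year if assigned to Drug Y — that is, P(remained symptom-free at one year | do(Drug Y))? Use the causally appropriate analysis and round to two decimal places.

0.57

The blood pressure-specific comparison favours Drug R throughout, but the pooled figures favour Drug Y. The question is whether to condition on blood pressure.
Blood pressure is recorded after the drug and is itself shifted by it — it sits on the causal path from drug to outcome. Conditioning on a mediator would strip out part of the effect we want; the pooled comparison gives the total causal effect.
So P(outcome | do(Drug Y)) is just the pooled rate for Drug Y: 1538/2700 = 0.570.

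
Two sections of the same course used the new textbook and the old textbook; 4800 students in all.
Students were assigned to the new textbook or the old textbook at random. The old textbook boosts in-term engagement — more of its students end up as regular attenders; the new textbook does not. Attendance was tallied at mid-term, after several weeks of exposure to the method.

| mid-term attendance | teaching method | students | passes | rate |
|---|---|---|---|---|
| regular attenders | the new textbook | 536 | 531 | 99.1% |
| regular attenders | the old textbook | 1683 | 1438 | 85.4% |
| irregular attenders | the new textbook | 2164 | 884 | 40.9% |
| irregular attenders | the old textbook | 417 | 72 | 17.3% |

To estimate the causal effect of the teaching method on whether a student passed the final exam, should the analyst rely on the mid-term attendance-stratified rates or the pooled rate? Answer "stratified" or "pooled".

Mid-term attendance lies on the pathway teaching method → mid-term attendance → outcome, so adjusting for it blocks the indirect effect. For the total causal effect of teaching method, use the unadjusted pooled rates.
Pooled: the new textbook 52.4% vs the old textbook 71.9%; the old textbook is higher overall.

pooled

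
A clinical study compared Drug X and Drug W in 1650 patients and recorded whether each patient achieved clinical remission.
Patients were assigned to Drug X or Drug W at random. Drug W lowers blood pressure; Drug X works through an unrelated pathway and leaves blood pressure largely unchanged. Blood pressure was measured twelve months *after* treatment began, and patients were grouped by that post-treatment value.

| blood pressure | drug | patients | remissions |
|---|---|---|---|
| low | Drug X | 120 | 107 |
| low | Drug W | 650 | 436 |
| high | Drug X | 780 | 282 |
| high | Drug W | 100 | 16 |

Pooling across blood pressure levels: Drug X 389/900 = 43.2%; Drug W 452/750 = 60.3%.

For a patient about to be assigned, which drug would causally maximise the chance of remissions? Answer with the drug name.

Drug W

Stratifying would compare drugs among patients the drugs themselves sorted into blood pressure groups — a form of selection on an intermediate. The unconditioned pooled rates give the total causal effect.
Pooled: Drug X 43.2% vs Drug W 60.3%; Drug W is higher overall.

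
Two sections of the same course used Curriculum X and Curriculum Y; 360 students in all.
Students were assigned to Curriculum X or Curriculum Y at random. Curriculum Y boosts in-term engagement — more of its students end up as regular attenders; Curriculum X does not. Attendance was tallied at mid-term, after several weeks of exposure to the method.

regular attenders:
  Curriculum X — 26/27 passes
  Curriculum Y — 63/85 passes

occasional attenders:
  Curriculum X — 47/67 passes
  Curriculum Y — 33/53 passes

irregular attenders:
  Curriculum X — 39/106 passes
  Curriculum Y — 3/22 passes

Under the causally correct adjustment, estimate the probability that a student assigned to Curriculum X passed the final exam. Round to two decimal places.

Within every mid-term attendance level Curriculum X has the higher rate, yet pooled Curriculum Y does — Simpson's reversal.
Stratifying would compare teaching methods among students the teaching methods themselves sorted into mid-term attendance groups — a form of selection on an intermediate. The unconditioned pooled rates give the total causal effect.
So P(outcome | do(Curriculum X)) is just the pooled rate for Curriculum X: 112/200 = 0.560.

0.56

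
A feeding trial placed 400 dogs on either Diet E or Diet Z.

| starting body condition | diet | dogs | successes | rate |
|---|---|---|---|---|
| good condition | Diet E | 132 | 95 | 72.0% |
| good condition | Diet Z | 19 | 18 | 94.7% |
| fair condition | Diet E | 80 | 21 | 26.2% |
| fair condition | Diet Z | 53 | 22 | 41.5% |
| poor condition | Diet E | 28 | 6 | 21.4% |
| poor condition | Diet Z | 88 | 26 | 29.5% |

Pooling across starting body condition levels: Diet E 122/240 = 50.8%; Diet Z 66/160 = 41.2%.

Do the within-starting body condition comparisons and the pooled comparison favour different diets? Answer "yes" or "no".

Within each starting body condition level (good condition 72.0% vs 94.7%; fair condition 26.2% vs 41.5%; poor condition 21.4% vs 29.5%), Diet Z has the higher rate every time. Pooled: 50.8% vs 41.2% — Diet E has the higher rate overall. The two comparisons disagree.

yes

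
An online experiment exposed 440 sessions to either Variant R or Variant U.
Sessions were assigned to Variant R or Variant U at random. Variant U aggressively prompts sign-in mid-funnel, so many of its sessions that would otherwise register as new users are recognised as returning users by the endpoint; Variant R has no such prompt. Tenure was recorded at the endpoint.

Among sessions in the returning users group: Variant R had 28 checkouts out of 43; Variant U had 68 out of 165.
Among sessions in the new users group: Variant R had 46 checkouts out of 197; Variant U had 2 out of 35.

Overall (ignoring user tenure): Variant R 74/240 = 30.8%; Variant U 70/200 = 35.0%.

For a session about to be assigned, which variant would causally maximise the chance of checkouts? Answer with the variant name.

User tenure is recorded after the variant and is itself shifted by it — it sits on the causal path from variant to outcome. Conditioning on a mediator would strip out part of the effect we want; the pooled comparison gives the total causal effect.
Pooled: Variant R 30.8% vs Variant U 35.0%; Variant U is higher overall.

Variant U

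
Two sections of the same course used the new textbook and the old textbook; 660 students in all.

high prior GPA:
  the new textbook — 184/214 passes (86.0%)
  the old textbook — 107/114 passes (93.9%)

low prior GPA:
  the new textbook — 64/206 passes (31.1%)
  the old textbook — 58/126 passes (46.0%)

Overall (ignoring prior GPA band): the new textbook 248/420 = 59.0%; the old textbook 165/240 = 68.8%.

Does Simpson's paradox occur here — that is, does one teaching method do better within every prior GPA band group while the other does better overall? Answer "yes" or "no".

no

Within each prior GPA band level (high prior GPA 86.0% vs 93.9%; low prior GPA 31.1% vs 46.0%), the old textbook has the higher rate every time. Pooled: 59.0% vs 68.8% — the old textbook has the higher rate overall. They agree.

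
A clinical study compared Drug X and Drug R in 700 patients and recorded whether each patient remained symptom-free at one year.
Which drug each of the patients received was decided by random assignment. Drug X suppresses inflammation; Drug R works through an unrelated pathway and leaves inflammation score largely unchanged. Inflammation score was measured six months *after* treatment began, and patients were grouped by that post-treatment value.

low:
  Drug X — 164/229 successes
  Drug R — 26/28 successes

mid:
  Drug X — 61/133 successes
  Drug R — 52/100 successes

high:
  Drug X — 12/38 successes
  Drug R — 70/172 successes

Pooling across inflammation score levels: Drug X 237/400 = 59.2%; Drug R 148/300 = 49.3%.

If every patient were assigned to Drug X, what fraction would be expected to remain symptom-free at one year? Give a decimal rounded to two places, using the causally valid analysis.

0.59

Drug R is higher inside every inflammation score stratum but Drug X is higher in aggregate. Whether to stratify depends on how inflammation score relates to the drug.
Inflammation score here is a post-treatment variable shaped by the drug; conditioning on it would introduce bias rather than remove it. The overall comparison is the causal one.
So P(outcome | do(Drug X)) is just the pooled rate for Drug X: 237/400 = 0.593.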